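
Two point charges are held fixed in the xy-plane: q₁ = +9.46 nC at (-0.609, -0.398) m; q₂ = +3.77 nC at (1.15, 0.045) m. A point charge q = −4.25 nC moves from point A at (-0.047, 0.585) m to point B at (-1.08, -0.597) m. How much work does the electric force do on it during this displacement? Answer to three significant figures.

The work done by the electric force is W_field = −ΔU = −q(V_B − V_A) = q(V_A − V_B).
At A: distances to the source charges are 1.13 m, 1.31 m; V_A = Σ kqᵢ/rᵢ = 101 V.
At B: distances to the source charges are 0.511 m, 2.32 m; V_B = Σ kqᵢ/rᵢ = 181 V.
ΔV = V_B − V_A = 80.0 V.
W_field = −qΔV = −(-4.25×10⁻⁹ C)(80.0 V) = 3.40×10⁻⁷ J.

3.40×10⁻⁷ J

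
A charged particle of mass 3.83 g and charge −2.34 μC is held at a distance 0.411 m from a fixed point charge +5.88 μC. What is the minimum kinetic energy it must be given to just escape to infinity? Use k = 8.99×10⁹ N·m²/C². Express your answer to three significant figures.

To just escape, total mechanical energy must reach zero at infinity: ½mv²_min + U = 0, so ½mv²_min = −U = |kQq|/r.
|U| = |kQq|/r = (8.99×10⁹ N·m²/C²)(5.88×10⁻⁶)(2.34×10⁻⁶)/(0.411) = 0.301 J.

0.301 J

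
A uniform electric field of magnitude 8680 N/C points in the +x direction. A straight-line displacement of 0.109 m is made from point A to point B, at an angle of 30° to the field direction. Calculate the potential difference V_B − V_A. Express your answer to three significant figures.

-819 V

Only the component of displacement along E changes the potential: ΔV = −E·d·cosθ.
ΔV = −(8680 V/m)(0.109 m)cos30° = -819 V.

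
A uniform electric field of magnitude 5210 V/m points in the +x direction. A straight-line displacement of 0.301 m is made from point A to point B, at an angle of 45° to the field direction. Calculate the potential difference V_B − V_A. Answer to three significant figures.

Only the component of displacement along E changes the potential: ΔV = −E·d·cosθ.
ΔV = −(5210 V/m)(0.301 m)cos45° = -1110 V.

-1110 V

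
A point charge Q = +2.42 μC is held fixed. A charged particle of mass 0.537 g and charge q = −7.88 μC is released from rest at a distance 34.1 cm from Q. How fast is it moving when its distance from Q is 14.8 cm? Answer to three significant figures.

49.4 m/s

Only the electrostatic force acts, so mechanical energy is conserved: ½mv² = U₁ − U₂ = kQq(1/r₁ − 1/r₂).
U₁ − U₂ = (8.99×10⁹ N·m²/C²)(2.42×10⁻⁶ C)(-7.88×10⁻⁶ C)(1/0.341 − 1/0.148) = 0.656 J.
v = √(2·0.656/5.37×10⁻⁴) = 49.4 m/s.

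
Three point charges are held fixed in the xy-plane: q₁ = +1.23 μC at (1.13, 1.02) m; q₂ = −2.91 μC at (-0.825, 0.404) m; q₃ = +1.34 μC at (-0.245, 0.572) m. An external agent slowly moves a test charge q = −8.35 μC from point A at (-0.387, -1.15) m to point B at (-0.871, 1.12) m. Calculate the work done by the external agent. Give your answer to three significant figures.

0.0953 J

For quasistatic motion the external work equals the change in potential energy: W_ext = qΔV = q(V_B − V_A).
At A: distances to the source charges are 2.65 m, 1.61 m, 1.73 m; V_A = Σ kqᵢ/rᵢ = -5050 V.
At B: distances to the source charges are 2.00 m, 0.717 m, 0.832 m; V_B = Σ kqᵢ/rᵢ = -1.65×10⁴ V.
ΔV = V_B − V_A = -1.14×10⁴ V.
W_ext = qΔV = (-8.35×10⁻⁶ C)(-1.14×10⁴ V) = 0.0953 J.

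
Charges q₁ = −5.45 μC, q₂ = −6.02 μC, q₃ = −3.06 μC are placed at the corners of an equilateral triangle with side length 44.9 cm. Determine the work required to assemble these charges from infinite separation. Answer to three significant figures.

1.36 J

The work to assemble the configuration equals its total potential energy, U = Σ kqᵢqⱼ/rᵢⱼ over all pairs.
All three pair separations equal the side length, 0.449 m.
U = (0.657) + (0.334) + (0.369) = 1.36 J.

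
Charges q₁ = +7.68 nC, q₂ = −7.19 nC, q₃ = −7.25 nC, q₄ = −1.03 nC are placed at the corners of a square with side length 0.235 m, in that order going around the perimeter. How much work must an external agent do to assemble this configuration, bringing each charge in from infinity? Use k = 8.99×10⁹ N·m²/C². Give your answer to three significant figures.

-1.44×10⁻⁶ J

The work to assemble the configuration equals its total potential energy, U = Σ kqᵢqⱼ/rᵢⱼ over all pairs.
The four side pairs have separation 0.235 m and the two diagonal pairs 0.332 m.
Summing all 6 pair terms gives U = -1.44×10⁻⁶ J.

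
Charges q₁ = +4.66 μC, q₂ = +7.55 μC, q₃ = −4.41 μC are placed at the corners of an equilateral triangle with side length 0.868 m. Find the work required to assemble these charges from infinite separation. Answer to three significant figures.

-0.193 J

The work to assemble the configuration equals its total potential energy, U = Σ kqᵢqⱼ/rᵢⱼ over all pairs.
All three pair separations equal the side length, 0.868 m.
U = (0.364) + (-0.213) + (-0.345) = -0.193 J.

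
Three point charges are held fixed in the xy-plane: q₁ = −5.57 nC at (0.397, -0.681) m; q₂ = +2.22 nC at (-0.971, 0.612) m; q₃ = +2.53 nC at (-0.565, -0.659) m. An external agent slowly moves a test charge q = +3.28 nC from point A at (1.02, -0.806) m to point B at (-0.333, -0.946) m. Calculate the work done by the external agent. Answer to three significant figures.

2.14×10⁻⁷ J

For quasistatic motion the external work equals the change in potential energy: W_ext = qΔV = q(V_B − V_A).
At A: distances to the source charges are 0.635 m, 2.44 m, 1.59 m; V_A = Σ kqᵢ/rᵢ = -56.4 V.
At B: distances to the source charges are 0.777 m, 1.68 m, 0.369 m; V_B = Σ kqᵢ/rᵢ = 9.01 V.
ΔV = V_B − V_A = 65.4 V.
W_ext = qΔV = (3.28×10⁻⁹ C)(65.4 V) = 2.14×10⁻⁷ J.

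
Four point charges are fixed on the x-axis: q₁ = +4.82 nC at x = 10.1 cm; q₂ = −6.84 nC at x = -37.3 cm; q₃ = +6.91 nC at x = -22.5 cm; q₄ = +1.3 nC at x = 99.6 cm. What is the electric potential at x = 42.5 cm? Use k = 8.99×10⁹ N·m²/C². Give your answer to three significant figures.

173 V

The total potential is the scalar sum of each charge's contribution, V = Σ kqᵢ/rᵢ.
Distances from the field point to each charge: r₁ = 0.324 m, r₂ = 0.798 m, r₃ = 0.650 m, r₄ = 0.571 m.
V = k[(4.82×10⁻⁹)/(0.324) + (-6.84×10⁻⁹)/(0.798) + (6.91×10⁻⁹)/(0.650) + (1.30×10⁻⁹)/(0.571)] = 173 V.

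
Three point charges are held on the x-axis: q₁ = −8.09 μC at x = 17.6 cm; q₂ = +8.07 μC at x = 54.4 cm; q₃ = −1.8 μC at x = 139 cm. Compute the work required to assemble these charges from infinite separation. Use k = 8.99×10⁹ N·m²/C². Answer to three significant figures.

-1.64 J

The work to assemble the configuration equals its total potential energy, U = Σ kqᵢqⱼ/rᵢⱼ over all pairs.
Pair separations: r₁₂ = 0.368 m, r₁₃ = 1.21 m, r₂₃ = 0.846 m.
U = (-1.59) + (0.108) + (-0.154) = -1.64 J.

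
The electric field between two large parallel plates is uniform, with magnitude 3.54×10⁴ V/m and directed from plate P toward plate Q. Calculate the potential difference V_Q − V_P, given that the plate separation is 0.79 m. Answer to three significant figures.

-2.80×10⁴ V

In a uniform field, potential decreases in the direction of E: ΔV = −E·d for a displacement d parallel to E.
Going from P to Q is a displacement of 0.79 m along the field, so V_Q − V_P = −Ed = -2.80×10⁴ V.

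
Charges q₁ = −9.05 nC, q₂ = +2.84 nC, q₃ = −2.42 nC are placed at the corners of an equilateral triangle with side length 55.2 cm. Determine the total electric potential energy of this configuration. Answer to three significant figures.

-1.74×10⁻⁷ J

The assembly work is the sum of pairwise potential energies, U = Σ_{i<j} kqᵢqⱼ/rᵢⱼ.
All three pair separations equal the side length, 0.552 m.
U = (-4.19×10⁻⁷) + (3.57×10⁻⁷) + (-1.12×10⁻⁷) = -1.74×10⁻⁷ J.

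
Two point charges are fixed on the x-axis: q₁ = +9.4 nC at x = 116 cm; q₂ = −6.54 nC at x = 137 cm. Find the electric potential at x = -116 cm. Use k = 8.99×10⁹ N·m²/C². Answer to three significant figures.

13.2 V

The total potential is the scalar sum of each charge's contribution, V = Σ kqᵢ/rᵢ.
Distances from the field point to each charge: r₁ = 2.32 m, r₂ = 2.53 m.
V = k[(9.40×10⁻⁹)/(2.32) + (-6.54×10⁻⁹)/(2.53)] = 13.2 V.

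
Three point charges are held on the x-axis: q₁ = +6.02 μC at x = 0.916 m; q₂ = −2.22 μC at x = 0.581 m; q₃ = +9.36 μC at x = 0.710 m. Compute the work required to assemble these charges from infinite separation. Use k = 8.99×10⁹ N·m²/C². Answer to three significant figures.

The work to assemble the configuration equals its total potential energy, U = Σ kqᵢqⱼ/rᵢⱼ over all pairs.
Pair separations: r₁₂ = 0.335 m, r₁₃ = 0.206 m, r₂₃ = 0.129 m.
U = (-0.359) + (2.46) + (-1.45) = 0.652 J.

0.652 J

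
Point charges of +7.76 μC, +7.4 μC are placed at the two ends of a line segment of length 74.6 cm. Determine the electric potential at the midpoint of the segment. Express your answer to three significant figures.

The total potential is the scalar sum of each charge's contribution, V = Σ kqᵢ/rᵢ.
Each charge is 0.373 m from the midpoint.
V = k[(7.76×10⁻⁶)/(0.373) + (7.40×10⁻⁶)/(0.373)] = 3.65×10⁵ V.

3.65×10⁵ V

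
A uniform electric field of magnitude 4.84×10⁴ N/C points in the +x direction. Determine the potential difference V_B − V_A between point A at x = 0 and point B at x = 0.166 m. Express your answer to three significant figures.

-8030 V

In a uniform field, potential decreases in the direction of E: V_B − V_A = −E·Δx.
V_B − V_A = −(4.84×10⁴ V/m)(0.166 m) = -8030 V.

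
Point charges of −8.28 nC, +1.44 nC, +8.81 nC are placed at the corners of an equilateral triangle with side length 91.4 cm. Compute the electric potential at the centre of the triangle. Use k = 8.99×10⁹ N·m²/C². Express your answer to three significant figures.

33.6 V

Electric potential is a scalar, so the contributions from each charge add algebraically: V = Σ kqᵢ/rᵢ.
The distance from each vertex to the centroid is a/√3 = 0.528 m.
V = k[(-8.28×10⁻⁹)/(0.528) + (1.44×10⁻⁹)/(0.528) + (8.81×10⁻⁹)/(0.528)] = 33.6 V.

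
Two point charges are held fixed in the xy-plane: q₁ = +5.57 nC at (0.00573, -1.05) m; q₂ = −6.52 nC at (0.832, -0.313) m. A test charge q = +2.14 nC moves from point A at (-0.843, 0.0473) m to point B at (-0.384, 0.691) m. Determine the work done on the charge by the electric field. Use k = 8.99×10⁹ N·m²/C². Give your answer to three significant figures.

The work done by the electric force is W_field = −ΔU = −q(V_B − V_A) = q(V_A − V_B).
At A: distances to the source charges are 1.39 m, 1.71 m; V_A = Σ kqᵢ/rᵢ = 1.89 V.
At B: distances to the source charges are 1.78 m, 1.58 m; V_B = Σ kqᵢ/rᵢ = -9.10 V.
ΔV = V_B − V_A = -11.0 V.
W_field = −qΔV = −(2.14×10⁻⁹ C)(-11.0 V) = 2.35×10⁻⁸ J.

2.35×10⁻⁸ J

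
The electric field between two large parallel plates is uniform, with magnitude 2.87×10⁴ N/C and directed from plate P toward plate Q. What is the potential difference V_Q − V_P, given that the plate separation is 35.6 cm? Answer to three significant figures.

-1.02×10⁴ V

In a uniform field, potential decreases in the direction of E: ΔV = −E·d for a displacement d parallel to E.
Going from P to Q is a displacement of 35.6 cm along the field, so V_Q − V_P = −Ed = -1.02×10⁴ V.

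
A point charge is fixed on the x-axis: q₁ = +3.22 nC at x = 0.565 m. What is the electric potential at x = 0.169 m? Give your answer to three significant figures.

73.1 V

The total potential is the scalar sum of each charge's contribution, V = Σ kqᵢ/rᵢ.
V = k[(3.22×10⁻⁹)/(0.396)] = 73.1 V.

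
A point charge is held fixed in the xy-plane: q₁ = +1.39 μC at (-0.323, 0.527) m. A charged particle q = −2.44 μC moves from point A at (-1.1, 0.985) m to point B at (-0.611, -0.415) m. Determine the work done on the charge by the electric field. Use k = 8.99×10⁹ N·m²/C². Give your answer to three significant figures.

The work done by the electric force is W_field = −ΔU = −q(V_B − V_A) = q(V_A − V_B).
At A: distance to the source charge is 0.902 m; V_A = kq₁/r = 1.39×10⁴ V.
At B: distance to the source charge is 0.985 m; V_B = kq₁/r = 1.27×10⁴ V.
ΔV = V_B − V_A = -1170 V.
W_field = −qΔV = −(-2.44×10⁻⁶ C)(-1170 V) = -2.85×10⁻³ J.

-2.85×10⁻³ J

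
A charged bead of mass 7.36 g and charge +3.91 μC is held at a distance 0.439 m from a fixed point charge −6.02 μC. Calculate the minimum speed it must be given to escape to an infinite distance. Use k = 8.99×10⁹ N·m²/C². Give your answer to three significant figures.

11.4 m/s

To just escape, total mechanical energy must reach zero at infinity: ½mv²_min + U = 0, so ½mv²_min = −U = |kQq|/r.
|U| = |kQq|/r = (8.99×10⁹ N·m²/C²)(6.02×10⁻⁶)(3.91×10⁻⁶)/(0.439) = 0.482 J.
v_min = √(2|U|/m) = √(2·0.482/7.36×10⁻³) = 11.4 m/s.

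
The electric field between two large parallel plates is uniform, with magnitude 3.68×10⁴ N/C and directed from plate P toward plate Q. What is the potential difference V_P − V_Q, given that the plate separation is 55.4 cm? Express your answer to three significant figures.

In a uniform field, potential decreases in the direction of E: ΔV = −E·d for a displacement d parallel to E.
Going from Q to P is a displacement of 55.4 cm opposite to the field, so V_P − V_Q = +Ed = 2.04×10⁴ V.

2.04×10⁴ V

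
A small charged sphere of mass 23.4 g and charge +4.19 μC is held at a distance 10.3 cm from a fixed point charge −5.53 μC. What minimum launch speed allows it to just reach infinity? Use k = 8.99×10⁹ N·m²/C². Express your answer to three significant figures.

To just escape, total mechanical energy must reach zero at infinity: ½mv²_min + U = 0, so ½mv²_min = −U = |kQq|/r.
|U| = |kQq|/r = (8.99×10⁹ N·m²/C²)(5.53×10⁻⁶)(4.19×10⁻⁶)/(0.103) = 2.02 J.
v_min = √(2|U|/m) = √(2·2.02/0.0234) = 13.1 m/s.

13.1 m/s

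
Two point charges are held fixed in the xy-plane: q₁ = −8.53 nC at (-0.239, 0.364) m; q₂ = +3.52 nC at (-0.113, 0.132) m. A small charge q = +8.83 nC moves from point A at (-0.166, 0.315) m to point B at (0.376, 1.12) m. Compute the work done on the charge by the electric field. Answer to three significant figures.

-5.79×10⁻⁶ J

The work done by the electric force is W_field = −ΔU = −q(V_B − V_A) = q(V_A − V_B).
At A: distances to the source charges are 0.0879 m, 0.191 m; V_A = Σ kqᵢ/rᵢ = -706 V.
At B: distances to the source charges are 0.975 m, 1.10 m; V_B = Σ kqᵢ/rᵢ = -50.0 V.
ΔV = V_B − V_A = 656 V.
W_field = −qΔV = −(8.83×10⁻⁹ C)(656 V) = -5.79×10⁻⁶ J.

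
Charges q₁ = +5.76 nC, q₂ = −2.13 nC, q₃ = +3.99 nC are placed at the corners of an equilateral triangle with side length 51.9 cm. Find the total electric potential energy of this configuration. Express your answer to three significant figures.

3.84×10⁻⁸ J

The assembly work is the sum of pairwise potential energies, U = Σ_{i<j} kqᵢqⱼ/rᵢⱼ.
All three pair separations equal the side length, 0.519 m.
U = (-2.13×10⁻⁷) + (3.98×10⁻⁷) + (-1.47×10⁻⁷) = 3.84×10⁻⁸ J.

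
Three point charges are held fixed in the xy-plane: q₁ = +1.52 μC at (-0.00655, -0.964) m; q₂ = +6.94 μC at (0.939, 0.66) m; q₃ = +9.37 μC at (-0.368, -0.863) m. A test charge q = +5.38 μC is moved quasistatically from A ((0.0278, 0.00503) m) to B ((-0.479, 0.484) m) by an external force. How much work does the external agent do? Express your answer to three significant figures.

For quasistatic motion the external work equals the change in potential energy: W_ext = qΔV = q(V_B − V_A).
At A: distances to the source charges are 0.970 m, 1.12 m, 0.954 m; V_A = Σ kqᵢ/rᵢ = 1.58×10⁵ V.
At B: distances to the source charges are 1.52 m, 1.43 m, 1.35 m; V_B = Σ kqᵢ/rᵢ = 1.15×10⁵ V.
ΔV = V_B − V_A = -4.30×10⁴ V.
W_ext = qΔV = (5.38×10⁻⁶ C)(-4.30×10⁴ V) = -0.231 J.

-0.231 J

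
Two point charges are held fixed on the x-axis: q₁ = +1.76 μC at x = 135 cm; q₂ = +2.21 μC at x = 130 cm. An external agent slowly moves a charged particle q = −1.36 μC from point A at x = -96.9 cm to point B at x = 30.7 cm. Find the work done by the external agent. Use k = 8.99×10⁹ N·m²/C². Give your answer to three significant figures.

-0.0267 J

For quasistatic motion the external work equals the change in potential energy: W_ext = qΔV = q(V_B − V_A).
At A: distances to the source charges are 2.32 m, 2.27 m; V_A = Σ kqᵢ/rᵢ = 1.56×10⁴ V.
At B: distances to the source charges are 1.04 m, 0.993 m; V_B = Σ kqᵢ/rᵢ = 3.52×10⁴ V.
ΔV = V_B − V_A = 1.96×10⁴ V.
W_ext = qΔV = (-1.36×10⁻⁶ C)(1.96×10⁴ V) = -0.0267 J.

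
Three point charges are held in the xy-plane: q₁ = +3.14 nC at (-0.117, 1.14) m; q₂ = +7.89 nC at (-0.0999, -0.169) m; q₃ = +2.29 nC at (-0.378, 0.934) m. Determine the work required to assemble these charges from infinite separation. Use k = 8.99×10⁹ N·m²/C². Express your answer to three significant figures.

The work to assemble the configuration equals its total potential energy, U = Σ kqᵢqⱼ/rᵢⱼ over all pairs.
Pair separations: r₁₂ = 1.31 m, r₁₃ = 0.333 m, r₂₃ = 1.14 m.
U = (1.70×10⁻⁷) + (1.94×10⁻⁷) + (1.43×10⁻⁷) = 5.07×10⁻⁷ J.

5.07×10⁻⁷ J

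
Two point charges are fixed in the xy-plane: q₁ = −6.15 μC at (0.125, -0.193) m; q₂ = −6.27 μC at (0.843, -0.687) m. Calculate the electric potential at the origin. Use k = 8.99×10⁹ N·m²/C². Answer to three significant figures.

-2.92×10⁵ V

Electric potential is a scalar, so the contributions from each charge add algebraically: V = Σ kqᵢ/rᵢ.
Distances from the field point to each charge: r₁ = 0.230 m, r₂ = 1.09 m.
V = k[(-6.15×10⁻⁶)/(0.230) + (-6.27×10⁻⁶)/(1.09)] = -2.92×10⁵ V.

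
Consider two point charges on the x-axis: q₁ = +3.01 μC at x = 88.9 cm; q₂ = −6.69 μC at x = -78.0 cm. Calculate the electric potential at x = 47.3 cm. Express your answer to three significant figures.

The total potential is the scalar sum of each charge's contribution, V = Σ kqᵢ/rᵢ.
Distances from the field point to each charge: r₁ = 0.416 m, r₂ = 1.25 m.
V = k[(3.01×10⁻⁶)/(0.416) + (-6.69×10⁻⁶)/(1.25)] = 1.70×10⁴ V.

1.70×10⁴ V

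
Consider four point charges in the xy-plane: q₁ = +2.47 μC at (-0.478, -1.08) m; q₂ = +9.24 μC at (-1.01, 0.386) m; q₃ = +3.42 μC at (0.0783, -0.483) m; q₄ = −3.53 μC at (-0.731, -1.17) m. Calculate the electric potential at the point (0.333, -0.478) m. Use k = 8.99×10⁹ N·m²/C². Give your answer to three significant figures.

1.70×10⁵ V

Electric potential is a scalar, so the contributions from each charge add algebraically: V = Σ kqᵢ/rᵢ.
Distances from the field point to each charge: r₁ = 1.01 m, r₂ = 1.60 m, r₃ = 0.255 m, r₄ = 1.27 m.
V = k[(2.47×10⁻⁶)/(1.01) + (9.24×10⁻⁶)/(1.60) + (3.42×10⁻⁶)/(0.255) + (-3.53×10⁻⁶)/(1.27)] = 1.70×10⁵ V.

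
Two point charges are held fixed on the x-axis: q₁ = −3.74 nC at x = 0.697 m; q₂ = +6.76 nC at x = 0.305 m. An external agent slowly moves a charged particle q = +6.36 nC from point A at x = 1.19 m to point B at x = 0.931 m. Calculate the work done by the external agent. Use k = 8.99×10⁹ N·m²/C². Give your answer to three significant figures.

-2.99×10⁻⁷ J

For quasistatic motion the external work equals the change in potential energy: W_ext = qΔV = q(V_B − V_A).
At A: distances to the source charges are 0.493 m, 0.885 m; V_A = Σ kqᵢ/rᵢ = 0.469 V.
At B: distances to the source charges are 0.234 m, 0.626 m; V_B = Σ kqᵢ/rᵢ = -46.6 V.
ΔV = V_B − V_A = -47.1 V.
W_ext = qΔV = (6.36×10⁻⁹ C)(-47.1 V) = -2.99×10⁻⁷ J.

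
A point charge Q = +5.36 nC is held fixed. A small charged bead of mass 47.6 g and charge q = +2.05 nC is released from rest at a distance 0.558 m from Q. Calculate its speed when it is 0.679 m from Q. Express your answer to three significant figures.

1.15×10⁻³ m/s

Only the electrostatic force acts, so mechanical energy is conserved: ½mv² = U₁ − U₂ = kQq(1/r₁ − 1/r₂).
U₁ − U₂ = (8.99×10⁹ N·m²/C²)(5.36×10⁻⁹ C)(2.05×10⁻⁹ C)(1/0.558 − 1/0.679) = 3.15×10⁻⁸ J.
v = √(2·3.15×10⁻⁸/0.0476) = 1.15×10⁻³ m/s.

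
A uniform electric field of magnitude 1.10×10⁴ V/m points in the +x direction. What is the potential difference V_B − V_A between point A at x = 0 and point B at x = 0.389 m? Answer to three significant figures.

-4280 V

In a uniform field, potential decreases in the direction of E: V_B − V_A = −E·Δx.
V_B − V_A = −(1.10×10⁴ V/m)(0.389 m) = -4280 V.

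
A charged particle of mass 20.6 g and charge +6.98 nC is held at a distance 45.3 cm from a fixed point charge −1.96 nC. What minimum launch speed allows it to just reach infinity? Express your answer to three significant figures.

To just escape, total mechanical energy must reach zero at infinity: ½mv²_min + U = 0, so ½mv²_min = −U = |kQq|/r.
|U| = |kQq|/r = (8.99×10⁹ N·m²/C²)(1.96×10⁻⁹)(6.98×10⁻⁹)/(0.453) = 2.72×10⁻⁷ J.
v_min = √(2|U|/m) = √(2·2.72×10⁻⁷/0.0206) = 5.13×10⁻³ m/s.

5.13×10⁻³ m/s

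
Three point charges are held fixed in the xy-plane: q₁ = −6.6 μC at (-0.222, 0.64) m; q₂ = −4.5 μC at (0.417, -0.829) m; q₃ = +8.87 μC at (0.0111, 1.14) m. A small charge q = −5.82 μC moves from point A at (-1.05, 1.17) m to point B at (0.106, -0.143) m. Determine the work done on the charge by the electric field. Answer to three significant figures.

-0.350 J

The work done by the electric force is W_field = −ΔU = −q(V_B − V_A) = q(V_A − V_B).
At A: distances to the source charges are 0.983 m, 2.48 m, 1.06 m; V_A = Σ kqᵢ/rᵢ = -1550 V.
At B: distances to the source charges are 0.849 m, 0.753 m, 1.29 m; V_B = Σ kqᵢ/rᵢ = -6.16×10⁴ V.
ΔV = V_B − V_A = -6.01×10⁴ V.
W_field = −qΔV = −(-5.82×10⁻⁶ C)(-6.01×10⁴ V) = -0.350 J.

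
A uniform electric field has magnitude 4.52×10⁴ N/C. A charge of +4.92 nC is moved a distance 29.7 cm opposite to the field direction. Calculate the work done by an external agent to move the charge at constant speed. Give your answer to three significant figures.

The potential change for a displacement 29.7 cm opposite to the field direction is ΔV = +Ed = 1.34×10⁴ V.
W_ext = qΔV = 6.60×10⁻⁵ J.

6.60×10⁻⁵ J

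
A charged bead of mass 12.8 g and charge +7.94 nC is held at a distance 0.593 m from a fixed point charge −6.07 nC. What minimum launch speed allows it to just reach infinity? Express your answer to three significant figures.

0.0107 m/s

To just escape, total mechanical energy must reach zero at infinity: ½mv²_min + U = 0, so ½mv²_min = −U = |kQq|/r.
|U| = |kQq|/r = (8.99×10⁹ N·m²/C²)(6.07×10⁻⁹)(7.94×10⁻⁹)/(0.593) = 7.31×10⁻⁷ J.
v_min = √(2|U|/m) = √(2·7.31×10⁻⁷/0.0128) = 0.0107 m/s.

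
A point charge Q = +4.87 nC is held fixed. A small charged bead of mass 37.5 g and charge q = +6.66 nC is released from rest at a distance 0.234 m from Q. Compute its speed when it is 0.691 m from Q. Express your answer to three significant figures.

6.63×10⁻³ m/s

Only the electrostatic force acts, so mechanical energy is conserved: ½mv² = U₁ − U₂ = kQq(1/r₁ − 1/r₂).
U₁ − U₂ = (8.99×10⁹ N·m²/C²)(4.87×10⁻⁹ C)(6.66×10⁻⁹ C)(1/0.234 − 1/0.691) = 8.24×10⁻⁷ J.
v = √(2·8.24×10⁻⁷/0.0375) = 6.63×10⁻³ m/s.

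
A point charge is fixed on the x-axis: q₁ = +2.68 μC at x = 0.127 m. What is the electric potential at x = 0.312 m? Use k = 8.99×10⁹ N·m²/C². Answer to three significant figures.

Electric potential is a scalar, so the contributions from each charge add algebraically: V = Σ kqᵢ/rᵢ.
V = k[(2.68×10⁻⁶)/(0.185)] = 1.30×10⁵ V.

1.30×10⁵ V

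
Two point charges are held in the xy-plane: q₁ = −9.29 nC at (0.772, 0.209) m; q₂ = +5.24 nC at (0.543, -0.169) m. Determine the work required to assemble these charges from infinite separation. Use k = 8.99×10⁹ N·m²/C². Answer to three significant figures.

-9.90×10⁻⁷ J

The assembly work is the sum of pairwise potential energies, U = Σ_{i<j} kqᵢqⱼ/rᵢⱼ.
Pair separations: r₁₂ = 0.442 m.
U = (-9.90×10⁻⁷) = -9.90×10⁻⁷ J.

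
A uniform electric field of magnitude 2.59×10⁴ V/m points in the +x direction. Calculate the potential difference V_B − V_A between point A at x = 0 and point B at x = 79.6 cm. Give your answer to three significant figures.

In a uniform field, potential decreases in the direction of E: V_B − V_A = −E·Δx.
V_B − V_A = −(2.59×10⁴ V/m)(0.796 m) = -2.06×10⁴ V.

-2.06×10⁴ V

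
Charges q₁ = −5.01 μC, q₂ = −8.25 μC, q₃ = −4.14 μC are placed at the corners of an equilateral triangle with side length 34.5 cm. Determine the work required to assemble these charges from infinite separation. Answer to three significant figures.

2.51 J

The work to assemble the configuration equals its total potential energy, U = Σ kqᵢqⱼ/rᵢⱼ over all pairs.
All three pair separations equal the side length, 0.345 m.
U = (1.08) + (0.540) + (0.890) = 2.51 J.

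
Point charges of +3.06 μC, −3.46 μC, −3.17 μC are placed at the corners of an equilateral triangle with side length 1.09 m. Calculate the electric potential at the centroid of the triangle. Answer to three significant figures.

The total potential is the scalar sum of each charge's contribution, V = Σ kqᵢ/rᵢ.
The distance from each vertex to the centroid is a/√3 = 0.629 m.
V = k[(3.06×10⁻⁶)/(0.629) + (-3.46×10⁻⁶)/(0.629) + (-3.17×10⁻⁶)/(0.629)] = -5.10×10⁴ V.

-5.10×10⁴ V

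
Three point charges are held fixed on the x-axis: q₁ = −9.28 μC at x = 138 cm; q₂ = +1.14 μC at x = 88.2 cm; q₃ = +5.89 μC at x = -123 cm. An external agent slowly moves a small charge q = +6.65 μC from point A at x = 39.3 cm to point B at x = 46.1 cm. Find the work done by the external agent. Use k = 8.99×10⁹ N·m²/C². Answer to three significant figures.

-0.0278 J

For quasistatic motion the external work equals the change in potential energy: W_ext = qΔV = q(V_B − V_A).
At A: distances to the source charges are 0.987 m, 0.489 m, 1.62 m; V_A = Σ kqᵢ/rᵢ = -3.09×10⁴ V.
At B: distances to the source charges are 0.919 m, 0.421 m, 1.69 m; V_B = Σ kqᵢ/rᵢ = -3.51×10⁴ V.
ΔV = V_B − V_A = -4180 V.
W_ext = qΔV = (6.65×10⁻⁶ C)(-4180 V) = -0.0278 J.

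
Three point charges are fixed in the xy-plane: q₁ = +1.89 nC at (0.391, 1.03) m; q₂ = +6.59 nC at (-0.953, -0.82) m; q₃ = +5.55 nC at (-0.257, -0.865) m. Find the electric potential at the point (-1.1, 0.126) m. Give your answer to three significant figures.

The total potential is the scalar sum of each charge's contribution, V = Σ kqᵢ/rᵢ.
Distances from the field point to each charge: r₁ = 1.74 m, r₂ = 0.957 m, r₃ = 1.30 m.
V = k[(1.89×10⁻⁹)/(1.74) + (6.59×10⁻⁹)/(0.957) + (5.55×10⁻⁹)/(1.30)] = 110 V.

110 V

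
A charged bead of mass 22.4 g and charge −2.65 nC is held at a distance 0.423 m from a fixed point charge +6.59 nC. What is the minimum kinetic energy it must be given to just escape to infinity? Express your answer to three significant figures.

To just escape, total mechanical energy must reach zero at infinity: ½mv²_min + U = 0, so ½mv²_min = −U = |kQq|/r.
|U| = |kQq|/r = (8.99×10⁹ N·m²/C²)(6.59×10⁻⁹)(2.65×10⁻⁹)/(0.423) = 3.71×10⁻⁷ J.

3.71×10⁻⁷ J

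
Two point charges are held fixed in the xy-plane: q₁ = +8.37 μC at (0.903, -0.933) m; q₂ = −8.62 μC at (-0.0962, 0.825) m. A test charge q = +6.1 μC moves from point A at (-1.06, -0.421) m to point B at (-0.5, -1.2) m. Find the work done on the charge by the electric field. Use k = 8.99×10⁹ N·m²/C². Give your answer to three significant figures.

-0.166 J

The work done by the electric force is W_field = −ΔU = −q(V_B − V_A) = q(V_A − V_B).
At A: distances to the source charges are 2.03 m, 1.58 m; V_A = Σ kqᵢ/rᵢ = -1.21×10⁴ V.
At B: distances to the source charges are 1.43 m, 2.06 m; V_B = Σ kqᵢ/rᵢ = 1.52×10⁴ V.
ΔV = V_B − V_A = 2.73×10⁴ V.
W_field = −qΔV = −(6.10×10⁻⁶ C)(2.73×10⁴ V) = -0.166 J.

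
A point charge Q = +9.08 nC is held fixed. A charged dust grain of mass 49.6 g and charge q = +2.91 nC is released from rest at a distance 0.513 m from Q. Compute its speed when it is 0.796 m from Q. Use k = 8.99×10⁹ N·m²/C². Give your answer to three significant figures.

2.58×10⁻³ m/s

Only the electrostatic force acts, so mechanical energy is conserved: ½mv² = U₁ − U₂ = kQq(1/r₁ − 1/r₂).
U₁ − U₂ = (8.99×10⁹ N·m²/C²)(9.08×10⁻⁹ C)(2.91×10⁻⁹ C)(1/0.513 − 1/0.796) = 1.65×10⁻⁷ J.
v = √(2·1.65×10⁻⁷/0.0496) = 2.58×10⁻³ m/s.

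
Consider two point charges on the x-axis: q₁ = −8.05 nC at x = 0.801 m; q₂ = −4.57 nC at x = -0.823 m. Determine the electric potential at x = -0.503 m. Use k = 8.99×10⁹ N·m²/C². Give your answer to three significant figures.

-184 V

The total potential is the scalar sum of each charge's contribution, V = Σ kqᵢ/rᵢ.
Distances from the field point to each charge: r₁ = 1.30 m, r₂ = 0.320 m.
V = k[(-8.05×10⁻⁹)/(1.30) + (-4.57×10⁻⁹)/(0.320)] = -184 V.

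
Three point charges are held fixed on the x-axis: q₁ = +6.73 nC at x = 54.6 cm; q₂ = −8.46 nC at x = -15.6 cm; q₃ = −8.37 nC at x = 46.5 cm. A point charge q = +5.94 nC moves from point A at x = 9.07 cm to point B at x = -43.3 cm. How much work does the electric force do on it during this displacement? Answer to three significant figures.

The work done by the electric force is W_field = −ΔU = −q(V_B − V_A) = q(V_A − V_B).
At A: distances to the source charges are 0.455 m, 0.247 m, 0.374 m; V_A = Σ kqᵢ/rᵢ = -376 V.
At B: distances to the source charges are 0.979 m, 0.277 m, 0.898 m; V_B = Σ kqᵢ/rᵢ = -297 V.
ΔV = V_B − V_A = 79.9 V.
W_field = −qΔV = −(5.94×10⁻⁹ C)(79.9 V) = -4.74×10⁻⁷ J.

-4.74×10⁻⁷ J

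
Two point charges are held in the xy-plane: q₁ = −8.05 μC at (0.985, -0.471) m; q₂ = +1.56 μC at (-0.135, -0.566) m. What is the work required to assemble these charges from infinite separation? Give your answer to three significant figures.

-0.100 J

The work to assemble the configuration equals its total potential energy, U = Σ kqᵢqⱼ/rᵢⱼ over all pairs.
Pair separations: r₁₂ = 1.12 m.
U = (-0.100) = -0.100 J.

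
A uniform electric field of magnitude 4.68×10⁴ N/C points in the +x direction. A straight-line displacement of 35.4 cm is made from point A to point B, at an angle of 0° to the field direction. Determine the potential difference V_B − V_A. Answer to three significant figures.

-1.66×10⁴ V

Only the component of displacement along E changes the potential: ΔV = −E·d·cosθ.
ΔV = −(4.68×10⁴ V/m)(0.354 m)cos0° = -1.66×10⁴ V.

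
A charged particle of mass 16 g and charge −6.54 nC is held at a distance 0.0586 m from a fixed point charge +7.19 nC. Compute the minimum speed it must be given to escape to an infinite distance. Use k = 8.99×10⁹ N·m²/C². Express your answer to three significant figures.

To just escape, total mechanical energy must reach zero at infinity: ½mv²_min + U = 0, so ½mv²_min = −U = |kQq|/r.
|U| = |kQq|/r = (8.99×10⁹ N·m²/C²)(7.19×10⁻⁹)(6.54×10⁻⁹)/(0.0586) = 7.21×10⁻⁶ J.
v_min = √(2|U|/m) = √(2·7.21×10⁻⁶/0.0160) = 0.0300 m/s.

0.0300 m/s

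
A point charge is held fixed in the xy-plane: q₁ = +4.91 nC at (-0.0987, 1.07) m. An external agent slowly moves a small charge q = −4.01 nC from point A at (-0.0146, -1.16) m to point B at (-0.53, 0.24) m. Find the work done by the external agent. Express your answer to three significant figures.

-1.10×10⁻⁷ J

For quasistatic motion the external work equals the change in potential energy: W_ext = qΔV = q(V_B − V_A).
At A: distance to the source charge is 2.23 m; V_A = kq₁/r = 19.8 V.
At B: distance to the source charge is 0.935 m; V_B = kq₁/r = 47.2 V.
ΔV = V_B − V_A = 27.4 V.
W_ext = qΔV = (-4.01×10⁻⁹ C)(27.4 V) = -1.10×10⁻⁷ J.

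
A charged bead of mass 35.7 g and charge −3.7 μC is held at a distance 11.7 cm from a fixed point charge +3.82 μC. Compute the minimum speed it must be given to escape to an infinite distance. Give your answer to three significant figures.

7.80 m/s

To just escape, total mechanical energy must reach zero at infinity: ½mv²_min + U = 0, so ½mv²_min = −U = |kQq|/r.
|U| = |kQq|/r = (8.99×10⁹ N·m²/C²)(3.82×10⁻⁶)(3.70×10⁻⁶)/(0.117) = 1.09 J.
v_min = √(2|U|/m) = √(2·1.09/0.0357) = 7.80 m/s.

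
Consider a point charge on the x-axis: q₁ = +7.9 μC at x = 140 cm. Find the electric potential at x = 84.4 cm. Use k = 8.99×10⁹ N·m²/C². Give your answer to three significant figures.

1.28×10⁵ V

The total potential is the scalar sum of each charge's contribution, V = Σ kqᵢ/rᵢ.
V = k[(7.90×10⁻⁶)/(0.556)] = 1.28×10⁵ V.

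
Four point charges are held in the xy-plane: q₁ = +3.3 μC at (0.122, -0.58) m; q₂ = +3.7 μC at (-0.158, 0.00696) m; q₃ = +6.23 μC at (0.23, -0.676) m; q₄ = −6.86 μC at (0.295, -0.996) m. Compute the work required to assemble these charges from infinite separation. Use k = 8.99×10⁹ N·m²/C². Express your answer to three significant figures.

-0.124 J

The work to assemble the configuration equals its total potential energy, U = Σ kqᵢqⱼ/rᵢⱼ over all pairs.
Pair separations: r₁₂ = 0.650 m, r₁₃ = 0.144 m, r₁₄ = 0.451 m, r₂₃ = 0.785 m, r₂₄ = 1.10 m, r₃₄ = 0.327 m.
Summing all 6 pair terms gives U = -0.124 J.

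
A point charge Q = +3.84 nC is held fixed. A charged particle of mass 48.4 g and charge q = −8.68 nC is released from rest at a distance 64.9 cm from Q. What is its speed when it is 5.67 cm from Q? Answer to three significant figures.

0.0141 m/s

Only the electrostatic force acts, so mechanical energy is conserved: ½mv² = U₁ − U₂ = kQq(1/r₁ − 1/r₂).
U₁ − U₂ = (8.99×10⁹ N·m²/C²)(3.84×10⁻⁹ C)(-8.68×10⁻⁹ C)(1/0.649 − 1/0.0567) = 4.82×10⁻⁶ J.
v = √(2·4.82×10⁻⁶/0.0484) = 0.0141 m/s.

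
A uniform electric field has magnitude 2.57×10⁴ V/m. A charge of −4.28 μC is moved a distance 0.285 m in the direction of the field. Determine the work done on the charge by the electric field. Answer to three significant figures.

The potential change for a displacement 0.285 m in the direction of the field is ΔV = −Ed = -7320 V.
W_field = −qΔV = -0.0313 J.

-0.0313 J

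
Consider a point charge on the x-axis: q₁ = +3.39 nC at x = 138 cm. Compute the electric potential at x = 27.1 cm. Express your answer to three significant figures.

The total potential is the scalar sum of each charge's contribution, V = Σ kqᵢ/rᵢ.
V = k[(3.39×10⁻⁹)/(1.11)] = 27.5 V.

27.5 V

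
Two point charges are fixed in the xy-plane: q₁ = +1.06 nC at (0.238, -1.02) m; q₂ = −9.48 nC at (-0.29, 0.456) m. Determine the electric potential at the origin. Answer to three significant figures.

-149 V

The total potential is the scalar sum of each charge's contribution, V = Σ kqᵢ/rᵢ.
Distances from the field point to each charge: r₁ = 1.05 m, r₂ = 0.540 m.
V = k[(1.06×10⁻⁹)/(1.05) + (-9.48×10⁻⁹)/(0.540)] = -149 V.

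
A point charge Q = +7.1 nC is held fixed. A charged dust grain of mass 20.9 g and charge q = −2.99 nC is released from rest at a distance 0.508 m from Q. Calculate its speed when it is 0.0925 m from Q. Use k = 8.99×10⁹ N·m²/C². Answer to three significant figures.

Only the electrostatic force acts, so mechanical energy is conserved: ½mv² = U₁ − U₂ = kQq(1/r₁ − 1/r₂).
U₁ − U₂ = (8.99×10⁹ N·m²/C²)(7.10×10⁻⁹ C)(-2.99×10⁻⁹ C)(1/0.508 − 1/0.0925) = 1.69×10⁻⁶ J.
v = √(2·1.69×10⁻⁶/0.0209) = 0.0127 m/s.

0.0127 m/s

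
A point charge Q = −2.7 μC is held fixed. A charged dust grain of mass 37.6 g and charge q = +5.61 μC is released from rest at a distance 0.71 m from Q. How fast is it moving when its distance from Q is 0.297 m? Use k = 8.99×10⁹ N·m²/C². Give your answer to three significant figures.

3.77 m/s

Only the electrostatic force acts, so mechanical energy is conserved: ½mv² = U₁ − U₂ = kQq(1/r₁ − 1/r₂).
U₁ − U₂ = (8.99×10⁹ N·m²/C²)(-2.70×10⁻⁶ C)(5.61×10⁻⁶ C)(1/0.710 − 1/0.297) = 0.267 J.
v = √(2·0.267/0.0376) = 3.77 m/s.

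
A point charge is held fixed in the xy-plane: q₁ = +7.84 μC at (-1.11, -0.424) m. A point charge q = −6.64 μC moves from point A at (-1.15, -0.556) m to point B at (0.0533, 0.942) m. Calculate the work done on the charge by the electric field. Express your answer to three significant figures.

The work done by the electric force is W_field = −ΔU = −q(V_B − V_A) = q(V_A − V_B).
At A: distance to the source charge is 0.138 m; V_A = kq₁/r = 5.11×10⁵ V.
At B: distance to the source charge is 1.79 m; V_B = kq₁/r = 3.93×10⁴ V.
ΔV = V_B − V_A = -4.72×10⁵ V.
W_field = −qΔV = −(-6.64×10⁻⁶ C)(-4.72×10⁵ V) = -3.13 J.

-3.13 J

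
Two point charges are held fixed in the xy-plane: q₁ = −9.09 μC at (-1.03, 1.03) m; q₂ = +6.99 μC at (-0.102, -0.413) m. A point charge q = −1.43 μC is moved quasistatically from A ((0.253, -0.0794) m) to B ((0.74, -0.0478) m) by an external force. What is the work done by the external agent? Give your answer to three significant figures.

0.0740 J

For quasistatic motion the external work equals the change in potential energy: W_ext = qΔV = q(V_B − V_A).
At A: distances to the source charges are 1.70 m, 0.487 m; V_A = Σ kqᵢ/rᵢ = 8.08×10⁴ V.
At B: distances to the source charges are 2.07 m, 0.918 m; V_B = Σ kqᵢ/rᵢ = 2.90×10⁴ V.
ΔV = V_B − V_A = -5.18×10⁴ V.
W_ext = qΔV = (-1.43×10⁻⁶ C)(-5.18×10⁴ V) = 0.0740 J.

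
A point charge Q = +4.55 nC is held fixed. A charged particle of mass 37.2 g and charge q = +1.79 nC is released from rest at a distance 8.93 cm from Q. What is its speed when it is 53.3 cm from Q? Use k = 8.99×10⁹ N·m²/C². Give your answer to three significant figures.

6.06×10⁻³ m/s

Only the electrostatic force acts, so mechanical energy is conserved: ½mv² = U₁ − U₂ = kQq(1/r₁ − 1/r₂).
U₁ − U₂ = (8.99×10⁹ N·m²/C²)(4.55×10⁻⁹ C)(1.79×10⁻⁹ C)(1/0.0893 − 1/0.533) = 6.83×10⁻⁷ J.
v = √(2·6.83×10⁻⁷/0.0372) = 6.06×10⁻³ m/s.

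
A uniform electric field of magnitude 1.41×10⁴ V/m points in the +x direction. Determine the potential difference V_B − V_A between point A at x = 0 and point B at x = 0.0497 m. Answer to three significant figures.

In a uniform field, potential decreases in the direction of E: V_B − V_A = −E·Δx.
V_B − V_A = −(1.41×10⁴ V/m)(0.0497 m) = -701 V.

-701 V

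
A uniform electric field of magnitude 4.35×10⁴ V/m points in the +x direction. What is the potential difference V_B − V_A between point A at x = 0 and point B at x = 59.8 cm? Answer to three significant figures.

-2.60×10⁴ V

In a uniform field, potential decreases in the direction of E: V_B − V_A = −E·Δx.
V_B − V_A = −(4.35×10⁴ V/m)(0.598 m) = -2.60×10⁴ V.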